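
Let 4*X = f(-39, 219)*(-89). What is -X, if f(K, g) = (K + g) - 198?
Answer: -801/2 ≈ -400.50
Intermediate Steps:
f(K, g) = -198 + K + g
X = 801/2 (X = ((-198 - 39 + 219)*(-89))/4 = (-18*(-89))/4 = (¼)*1602 = 801/2 ≈ 400.50)
-X = -1*801/2 = -801/2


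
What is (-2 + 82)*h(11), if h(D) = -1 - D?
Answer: -960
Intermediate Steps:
(-2 + 82)*h(11) = (-2 + 82)*(-1 - 1*11) = 80*(-1 - 11) = 80*(-12) = -960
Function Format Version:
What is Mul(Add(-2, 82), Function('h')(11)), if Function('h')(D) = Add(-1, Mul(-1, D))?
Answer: -960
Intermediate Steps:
Mul(Add(-2, 82), Function('h')(11)) = Mul(Add(-2, 82), Add(-1, Mul(-1, 11))) = Mul(80, Add(-1, -11)) = Mul(80, -12) = -960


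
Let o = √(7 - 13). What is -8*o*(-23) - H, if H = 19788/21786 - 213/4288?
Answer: -13368421/15569728 + 184*I*√6 ≈ -0.85862 + 450.71*I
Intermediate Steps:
H = 13368421/15569728 (H = 19788*(1/21786) - 213*1/4288 = 3298/3631 - 213/4288 = 13368421/15569728 ≈ 0.85862)
o = I*√6 (o = √(-6) = I*√6 ≈ 2.4495*I)
-8*o*(-23) - H = -8*I*√6*(-23) - 1*13368421/15569728 = -8*I*√6*(-23) - 13368421/15569728 = 184*I*√6 - 13368421/15569728 = -13368421/15569728 + 184*I*√6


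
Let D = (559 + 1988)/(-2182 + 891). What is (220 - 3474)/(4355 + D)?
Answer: -2100457/2809879 ≈ -0.74753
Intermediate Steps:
D = -2547/1291 (D = 2547/(-1291) = 2547*(-1/1291) = -2547/1291 ≈ -1.9729)
(220 - 3474)/(4355 + D) = (220 - 3474)/(4355 - 2547/1291) = -3254/5619758/1291 = -3254*1291/5619758 = -2100457/2809879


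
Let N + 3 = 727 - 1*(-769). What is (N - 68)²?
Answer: 2030625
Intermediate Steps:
N = 1493 (N = -3 + (727 - 1*(-769)) = -3 + (727 + 769) = -3 + 1496 = 1493)
(N - 68)² = (1493 - 68)² = 1425² = 2030625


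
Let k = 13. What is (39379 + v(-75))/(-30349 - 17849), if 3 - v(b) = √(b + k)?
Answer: -679/831 + I*√62/48198 ≈ -0.81709 + 0.00016337*I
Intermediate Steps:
v(b) = 3 - √(13 + b) (v(b) = 3 - √(b + 13) = 3 - √(13 + b))
(39379 + v(-75))/(-30349 - 17849) = (39379 + (3 - √(13 - 75)))/(-30349 - 17849) = (39379 + (3 - √(-62)))/(-48198) = (39379 + (3 - I*√62))*(-1/48198) = (39382 - I*√62)*(-1/48198) = -679/831 + I*√62/48198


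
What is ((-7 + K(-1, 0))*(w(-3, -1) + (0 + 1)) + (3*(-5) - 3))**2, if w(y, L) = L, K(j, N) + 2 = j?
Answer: 324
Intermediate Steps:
K(j, N) = -2 + j
((-7 + K(-1, 0))*(w(-3, -1) + (0 + 1)) + (3*(-5) - 3))**2 = ((-7 + (-2 - 1))*(-1 + (0 + 1)) + (3*(-5) - 3))**2 = ((-7 - 3)*(-1 + 1) + (-15 - 3))**2 = (-10*0 - 18)**2 = (0 - 18)**2 = (-18)**2 = 324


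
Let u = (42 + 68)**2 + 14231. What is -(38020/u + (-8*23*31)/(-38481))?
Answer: -537746548/337747737 ≈ -1.5922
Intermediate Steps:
u = 26331 (u = 110**2 + 14231 = 12100 + 14231 = 26331)
-(38020/u + (-8*23*31)/(-38481)) = -(38020/26331 + (-8*23*31)/(-38481)) = -(38020*(1/26331) - 184*31*(-1/38481)) = -(38020/26331 - 5704*(-1/38481)) = -(38020/26331 + 5704/38481) = -1*537746548/337747737 = -537746548/337747737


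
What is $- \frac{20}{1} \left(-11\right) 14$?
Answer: $3080$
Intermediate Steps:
$- \frac{20}{1} \left(-11\right) 14 = \left(-20\right) 1 \left(-11\right) 14 = \left(-20\right) \left(-11\right) 14 = 220 \cdot 14 = 3080$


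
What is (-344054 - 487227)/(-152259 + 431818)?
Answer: -831281/279559 ≈ -2.9735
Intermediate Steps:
(-344054 - 487227)/(-152259 + 431818) = -831281/279559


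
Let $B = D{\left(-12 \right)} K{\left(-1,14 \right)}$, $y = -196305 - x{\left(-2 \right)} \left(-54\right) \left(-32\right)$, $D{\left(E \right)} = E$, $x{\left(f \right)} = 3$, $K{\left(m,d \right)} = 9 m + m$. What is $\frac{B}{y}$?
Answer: $- \frac{40}{67163} \approx -0.00059557$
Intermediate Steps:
$K{\left(m,d \right)} = 10 m$
$y = -201489$ ($y = -196305 - 3 \left(-54\right) \left(-32\right) = -196305 - \left(-162\right) \left(-32\right) = -196305 - 5184 = -201489$)
$B = 120$ ($B = - 12 \cdot 10 \left(-1\right) = \left(-12\right) \left(-10\right) = 120$)
$\frac{B}{y} = \frac{120}{-201489} = 120 \left(- \frac{1}{201489}\right) = - \frac{40}{67163}$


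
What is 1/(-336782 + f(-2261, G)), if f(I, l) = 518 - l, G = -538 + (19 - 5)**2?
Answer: -1/335922 ≈ -2.9769e-6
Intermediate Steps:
G = -342 (G = -538 + 14**2 = -538 + 196 = -342)
1/(-336782 + f(-2261, G)) = 1/(-336782 + (518 - 1*(-342))) = 1/(-336782 + (518 + 342)) = 1/(-336782 + 860) = 1/(-335922) = -1/335922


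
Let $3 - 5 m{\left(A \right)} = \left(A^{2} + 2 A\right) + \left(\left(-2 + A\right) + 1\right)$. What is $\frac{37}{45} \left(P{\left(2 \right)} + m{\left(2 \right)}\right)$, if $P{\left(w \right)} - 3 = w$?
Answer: $\frac{703}{225} \approx 3.1244$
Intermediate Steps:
$P{\left(w \right)} = 3 + w$
$m{\left(A \right)} = \frac{4}{5} - \frac{3 A}{5} - \frac{A^{2}}{5}$ ($m{\left(A \right)} = \frac{3}{5} - \frac{\left(A^{2} + 2 A\right) + \left(\left(-2 + A\right) + 1\right)}{5} = \frac{3}{5} - \frac{\left(A^{2} + 2 A\right) + \left(-1 + A\right)}{5} = \frac{3}{5} - \frac{-1 + A^{2} + 3 A}{5} = \frac{3}{5} - \left(- \frac{1}{5} + \frac{A^{2}}{5} + \frac{3 A}{5}\right) = \frac{4}{5} - \frac{3 A}{5} - \frac{A^{2}}{5}$)
$\frac{37}{45} \left(P{\left(2 \right)} + m{\left(2 \right)}\right) = \frac{37}{45} \left(\left(3 + 2\right) - \left(\frac{2}{5} + \frac{4}{5}\right)\right) = 37 \cdot \frac{1}{45} \left(5 - \frac{6}{5}\right) = \frac{37 \left(5 - \frac{6}{5}\right)}{45} = \frac{37}{45} \cdot \frac{19}{5} = \frac{703}{225}$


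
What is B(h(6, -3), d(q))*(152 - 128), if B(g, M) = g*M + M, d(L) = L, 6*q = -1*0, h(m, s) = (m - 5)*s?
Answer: 0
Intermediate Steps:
h(m, s) = s*(-5 + m) (h(m, s) = (-5 + m)*s = s*(-5 + m))
q = 0 (q = (-1*0)/6 = (1/6)*0 = 0)
B(g, M) = M + M*g (B(g, M) = M*g + M = M + M*g)
B(h(6, -3), d(q))*(152 - 128) = (0*(1 - 3*(-5 + 6)))*(152 - 128) = (0*(1 - 3*1))*24 = (0*(1 - 3))*24 = (0*(-2))*24 = 0*24 = 0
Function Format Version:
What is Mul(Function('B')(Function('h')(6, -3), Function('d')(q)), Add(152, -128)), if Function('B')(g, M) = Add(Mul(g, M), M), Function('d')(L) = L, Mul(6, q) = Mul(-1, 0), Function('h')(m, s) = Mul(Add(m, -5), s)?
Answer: 0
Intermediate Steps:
Function('h')(m, s) = Mul(s, Add(-5, m)) (Function('h')(m, s) = Mul(Add(-5, m), s) = Mul(s, Add(-5, m)))
q = 0 (q = Mul(Rational(1, 6), Mul(-1, 0)) = Mul(Rational(1, 6), 0) = 0)
Function('B')(g, M) = Add(M, Mul(M, g)) (Function('B')(g, M) = Add(Mul(M, g), M) = Add(M, Mul(M, g)))
Mul(Function('B')(Function('h')(6, -3), Function('d')(q)), Add(152, -128)) = Mul(Mul(0, Add(1, Mul(-3, Add(-5, 6)))), Add(152, -128)) = Mul(Mul(0, Add(1, Mul(-3, 1))), 24) = Mul(Mul(0, Add(1, -3)), 24) = Mul(Mul(0, -2), 24) = Mul(0, 24) = 0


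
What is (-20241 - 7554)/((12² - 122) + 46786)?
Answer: -27795/46808 ≈ -0.59381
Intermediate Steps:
(-20241 - 7554)/((12² - 122) + 46786) = -27795/((144 - 122) + 46786) = -27795/(22 + 46786) = -27795/46808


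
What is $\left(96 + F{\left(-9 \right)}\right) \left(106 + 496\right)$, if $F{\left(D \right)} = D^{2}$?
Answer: $106554$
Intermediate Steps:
$\left(96 + F{\left(-9 \right)}\right) \left(106 + 496\right) = \left(96 + \left(-9\right)^{2}\right) \left(106 + 496\right) = \left(96 + 81\right) 602 = 177 \cdot 602 = 106554$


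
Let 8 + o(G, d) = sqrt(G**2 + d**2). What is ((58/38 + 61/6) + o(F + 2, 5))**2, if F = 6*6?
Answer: 19268365/12996 + 421*sqrt(1469)/57 ≈ 1765.7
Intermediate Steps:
F = 36
o(G, d) = -8 + sqrt(G**2 + d**2)
((58/38 + 61/6) + o(F + 2, 5))**2 = ((58/38 + 61/6) + (-8 + sqrt((36 + 2)**2 + 5**2)))**2 = ((58*(1/38) + 61*(1/6)) + (-8 + sqrt(38**2 + 25)))**2 = ((29/19 + 61/6) + (-8 + sqrt(1444 + 25)))**2 = (1333/114 + (-8 + sqrt(1469)))**2 = (421/114 + sqrt(1469))**2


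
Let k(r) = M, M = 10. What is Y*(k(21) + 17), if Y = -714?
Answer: -19278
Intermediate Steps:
k(r) = 10
Y*(k(21) + 17) = -714*(10 + 17) = -714*27 = -19278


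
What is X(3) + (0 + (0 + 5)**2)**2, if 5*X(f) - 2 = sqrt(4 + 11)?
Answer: 3127/5 + sqrt(15)/5 ≈ 626.17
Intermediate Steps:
X(f) = 2/5 + sqrt(15)/5 (X(f) = 2/5 + sqrt(4 + 11)/5 = 2/5 + sqrt(15)/5)
X(3) + (0 + (0 + 5)**2)**2 = (2/5 + sqrt(15)/5) + (0 + (0 + 5)**2)**2 = (2/5 + sqrt(15)/5) + (0 + 5**2)**2 = (2/5 + sqrt(15)/5) + (0 + 25)**2 = (2/5 + sqrt(15)/5) + 25**2 = (2/5 + sqrt(15)/5) + 625 = 3127/5 + sqrt(15)/5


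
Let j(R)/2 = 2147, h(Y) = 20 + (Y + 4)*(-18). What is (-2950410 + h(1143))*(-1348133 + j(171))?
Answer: 3992594047204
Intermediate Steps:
h(Y) = -52 - 18*Y (h(Y) = 20 + (4 + Y)*(-18) = 20 + (-72 - 18*Y) = -52 - 18*Y)
j(R) = 4294 (j(R) = 2*2147 = 4294)
(-2950410 + h(1143))*(-1348133 + j(171)) = (-2950410 + (-52 - 18*1143))*(-1348133 + 4294) = (-2950410 + (-52 - 20574))*(-1343839) = (-2950410 - 20626)*(-1343839) = -2971036*(-1343839) = 3992594047204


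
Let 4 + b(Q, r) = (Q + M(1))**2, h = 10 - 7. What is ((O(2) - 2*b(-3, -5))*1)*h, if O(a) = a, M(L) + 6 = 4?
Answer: -120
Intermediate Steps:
M(L) = -2 (M(L) = -6 + 4 = -2)
h = 3
b(Q, r) = -4 + (-2 + Q)**2 (b(Q, r) = -4 + (Q - 2)**2 = -4 + (-2 + Q)**2)
((O(2) - 2*b(-3, -5))*1)*h = ((2 - (-6)*(-4 - 3))*1)*3 = ((2 - (-6)*(-7))*1)*3 = ((2 - 2*21)*1)*3 = ((2 - 42)*1)*3 = -40*1*3 = -40*3 = -120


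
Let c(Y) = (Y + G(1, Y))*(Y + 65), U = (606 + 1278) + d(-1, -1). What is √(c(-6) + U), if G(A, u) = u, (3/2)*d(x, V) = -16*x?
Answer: 2*√2670/3 ≈ 34.448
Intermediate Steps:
d(x, V) = -32*x/3 (d(x, V) = 2*(-16*x)/3 = -32*x/3)
U = 5684/3 (U = (606 + 1278) - 32/3*(-1) = 1884 + 32/3 = 5684/3 ≈ 1894.7)
c(Y) = 2*Y*(65 + Y) (c(Y) = (Y + Y)*(Y + 65) = (2*Y)*(65 + Y) = 2*Y*(65 + Y))
√(c(-6) + U) = √(2*(-6)*(65 - 6) + 5684/3) = √(2*(-6)*59 + 5684/3) = √(-708 + 5684/3) = √(3560/3) = 2*√2670/3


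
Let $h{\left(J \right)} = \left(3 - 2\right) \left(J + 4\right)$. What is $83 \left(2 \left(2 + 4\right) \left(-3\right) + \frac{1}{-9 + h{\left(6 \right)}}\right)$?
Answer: $-2905$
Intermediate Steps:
$h{\left(J \right)} = 4 + J$ ($h{\left(J \right)} = 1 \left(4 + J\right) = 4 + J$)
$83 \left(2 \left(2 + 4\right) \left(-3\right) + \frac{1}{-9 + h{\left(6 \right)}}\right) = 83 \left(2 \left(2 + 4\right) \left(-3\right) + \frac{1}{-9 + \left(4 + 6\right)}\right) = 83 \left(2 \cdot 6 \left(-3\right) + \frac{1}{-9 + 10}\right) = 83 \left(12 \left(-3\right) + 1^{-1}\right) = 83 \left(-36 + 1\right) = 83 \left(-35\right) = -2905$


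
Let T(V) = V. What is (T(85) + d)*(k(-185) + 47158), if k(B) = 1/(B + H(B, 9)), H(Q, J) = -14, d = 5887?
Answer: 56043881652/199 ≈ 2.8163e+8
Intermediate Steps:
k(B) = 1/(-14 + B) (k(B) = 1/(B - 14) = 1/(-14 + B))
(T(85) + d)*(k(-185) + 47158) = (85 + 5887)*(1/(-14 - 185) + 47158) = 5972*(1/(-199) + 47158) = 5972*(-1/199 + 47158) = 5972*(9384441/199) = 56043881652/199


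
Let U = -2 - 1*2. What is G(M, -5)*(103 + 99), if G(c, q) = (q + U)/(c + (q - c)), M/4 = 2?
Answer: 1818/5 ≈ 363.60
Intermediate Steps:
U = -4 (U = -2 - 2 = -4)
M = 8 (M = 4*2 = 8)
G(c, q) = (-4 + q)/q (G(c, q) = (q - 4)/(c + (q - c)) = (-4 + q)/q)
G(M, -5)*(103 + 99) = ((-4 - 5)/(-5))*(103 + 99) = -1/5*(-9)*202 = (9/5)*202 = 1818/5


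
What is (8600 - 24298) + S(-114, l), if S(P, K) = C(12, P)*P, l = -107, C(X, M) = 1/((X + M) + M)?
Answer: -565109/36 ≈ -15697.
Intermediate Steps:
C(X, M) = 1/(X + 2*M) (C(X, M) = 1/((M + X) + M) = 1/(X + 2*M))
S(P, K) = P/(12 + 2*P)
(8600 - 24298) + S(-114, l) = (8600 - 24298) + (½)*(-114)/(6 - 114) = -15698 + (½)*(-114)/(-108) = -15698 + (½)*(-114)*(-1/108) = -15698 + 19/36 = -565109/36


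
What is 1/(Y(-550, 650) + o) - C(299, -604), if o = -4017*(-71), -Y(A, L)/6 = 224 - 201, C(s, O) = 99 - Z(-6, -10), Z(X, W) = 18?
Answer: -23090588/285069 ≈ -81.000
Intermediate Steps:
C(s, O) = 81 (C(s, O) = 99 - 1*18 = 99 - 18 = 81)
Y(A, L) = -138 (Y(A, L) = -6*(224 - 201) = -6*23 = -138)
o = 285207
1/(Y(-550, 650) + o) - C(299, -604) = 1/(-138 + 285207) - 1*81 = 1/285069 - 81 = -23090588/285069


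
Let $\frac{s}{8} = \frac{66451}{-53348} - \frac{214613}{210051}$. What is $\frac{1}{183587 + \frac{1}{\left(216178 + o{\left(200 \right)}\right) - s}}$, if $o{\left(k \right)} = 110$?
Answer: $\frac{605970872592506}{111248374589441849209} \approx 5.447 \cdot 10^{-6}$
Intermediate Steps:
$s = - \frac{50814546650}{2801450187}$ ($s = 8 \left(\frac{66451}{-53348} - \frac{214613}{210051}\right) = 8 \left(66451 \left(- \frac{1}{53348}\right) - \frac{214613}{210051}\right) = 8 \left(- \frac{66451}{53348} - \frac{214613}{210051}\right) = 8 \left(- \frac{25407273325}{11205800748}\right) = - \frac{50814546650}{2801450187} \approx -18.139$)
$\frac{1}{183587 + \frac{1}{\left(216178 + o{\left(200 \right)}\right) - s}} = \frac{1}{183587 + \frac{1}{\left(216178 + 110\right) - - \frac{50814546650}{2801450187}}} = \frac{1}{183587 + \frac{1}{216288 + \frac{50814546650}{2801450187}}} = \frac{1}{183587 + \frac{1}{\frac{605970872592506}{2801450187}}} = \frac{1}{183587 + \frac{2801450187}{605970872592506}} = \frac{1}{\frac{111248374589441849209}{605970872592506}} = \frac{605970872592506}{111248374589441849209}$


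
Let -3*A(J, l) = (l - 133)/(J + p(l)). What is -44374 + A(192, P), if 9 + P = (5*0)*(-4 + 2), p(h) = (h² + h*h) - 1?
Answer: -46991924/1059 ≈ -44374.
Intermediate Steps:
p(h) = -1 + 2*h² (p(h) = (h² + h²) - 1 = 2*h² - 1 = -1 + 2*h²)
P = -9 (P = -9 + (5*0)*(-4 + 2) = -9 + 0*(-2) = -9 + 0 = -9)
A(J, l) = -(-133 + l)/(3*(-1 + J + 2*l²)) (A(J, l) = -(l - 133)/(3*(J + (-1 + 2*l²))) = -(-133 + l)/(3*(-1 + J + 2*l²)))
-44374 + A(192, P) = -44374 + (133 - 1*(-9))/(3*(-1 + 192 + 2*(-9)²)) = -44374 + (133 + 9)/(3*(-1 + 192 + 2*81)) = -44374 + (⅓)*142/(-1 + 192 + 162) = -44374 + (⅓)*142/353 = -44374 + (⅓)*(1/353)*142 = -44374 + 142/1059 = -46991924/1059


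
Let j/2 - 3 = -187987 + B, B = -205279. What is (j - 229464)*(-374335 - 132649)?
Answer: 515090674160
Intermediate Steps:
j = -786526 (j = 6 + 2*(-187987 - 205279) = 6 + 2*(-393266) = 6 - 786532 = -786526)
(j - 229464)*(-374335 - 132649) = (-786526 - 229464)*(-374335 - 132649) = -1015990*(-506984) = 515090674160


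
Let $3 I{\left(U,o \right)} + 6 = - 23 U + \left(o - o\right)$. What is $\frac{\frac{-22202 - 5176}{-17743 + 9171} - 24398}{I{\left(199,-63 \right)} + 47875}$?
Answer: $- \frac{313668417}{595934012} \approx -0.52635$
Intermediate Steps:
$I{\left(U,o \right)} = -2 - \frac{23 U}{3}$ ($I{\left(U,o \right)} = -2 + \frac{- 23 U + \left(o - o\right)}{3} = -2 + \frac{- 23 U + 0}{3} = -2 + \frac{\left(-23\right) U}{3} = -2 - \frac{23 U}{3}$)
$\frac{\frac{-22202 - 5176}{-17743 + 9171} - 24398}{I{\left(199,-63 \right)} + 47875} = \frac{\frac{-22202 - 5176}{-17743 + 9171} - 24398}{\left(-2 - \frac{4577}{3}\right) + 47875} = \frac{- \frac{27378}{-8572} - 24398}{\left(-2 - \frac{4577}{3}\right) + 47875} = \frac{\left(-27378\right) \left(- \frac{1}{8572}\right) - 24398}{- \frac{4583}{3} + 47875} = \frac{\frac{13689}{4286} - 24398}{\frac{139042}{3}} = \left(- \frac{104556139}{4286}\right) \frac{3}{139042} = - \frac{313668417}{595934012}$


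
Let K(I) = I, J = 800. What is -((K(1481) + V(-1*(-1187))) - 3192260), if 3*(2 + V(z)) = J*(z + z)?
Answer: 7673143/3 ≈ 2.5577e+6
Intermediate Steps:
V(z) = -2 + 1600*z/3 (V(z) = -2 + (800*(z + z))/3 = -2 + (800*(2*z))/3 = -2 + (1600*z)/3 = -2 + 1600*z/3)
-((K(1481) + V(-1*(-1187))) - 3192260) = -((1481 + (-2 + 1600*(-1*(-1187))/3)) - 3192260) = -((1481 + (-2 + (1600/3)*1187)) - 3192260) = -((1481 + (-2 + 1899200/3)) - 3192260) = -((1481 + 1899194/3) - 3192260) = -(1903637/3 - 3192260) = -1*(-7673143/3) = 7673143/3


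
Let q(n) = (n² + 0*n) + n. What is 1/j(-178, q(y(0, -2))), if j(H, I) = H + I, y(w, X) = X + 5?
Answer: -1/166 ≈ -0.0060241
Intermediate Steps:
y(w, X) = 5 + X
q(n) = n + n² (q(n) = (n² + 0) + n = n² + n = n + n²)
1/j(-178, q(y(0, -2))) = 1/(-178 + (5 - 2)*(1 + (5 - 2))) = 1/(-178 + 3*(1 + 3)) = 1/(-178 + 3*4) = 1/(-178 + 12) = 1/(-166) = -1/166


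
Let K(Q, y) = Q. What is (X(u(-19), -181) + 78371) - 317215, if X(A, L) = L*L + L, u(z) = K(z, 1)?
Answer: -206264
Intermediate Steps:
u(z) = z
X(A, L) = L + L² (X(A, L) = L² + L = L + L²)
(X(u(-19), -181) + 78371) - 317215 = (-181*(1 - 181) + 78371) - 317215 = (-181*(-180) + 78371) - 317215 = (32580 + 78371) - 317215 = 110951 - 317215 = -206264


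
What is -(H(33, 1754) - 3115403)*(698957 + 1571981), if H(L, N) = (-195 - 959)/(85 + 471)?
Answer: 983409956229559/139 ≈ 7.0749e+12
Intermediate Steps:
H(L, N) = -577/278 (H(L, N) = -1154/556 = -1154*1/556 = -577/278)
-(H(33, 1754) - 3115403)*(698957 + 1571981) = -(-577/278 - 3115403)*(698957 + 1571981) = -(-866082611)*2270938/278 = -1*(-983409956229559/139) = 983409956229559/139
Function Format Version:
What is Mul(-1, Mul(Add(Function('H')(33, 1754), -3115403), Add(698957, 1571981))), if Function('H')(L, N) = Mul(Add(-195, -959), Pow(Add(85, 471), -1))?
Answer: Rational(983409956229559, 139) ≈ 7.0749e+12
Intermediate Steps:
Function('H')(L, N) = Rational(-577, 278) (Function('H')(L, N) = Mul(-1154, Pow(556, -1)) = Mul(-1154, Rational(1, 556)) = Rational(-577, 278))
Mul(-1, Mul(Add(Function('H')(33, 1754), -3115403), Add(698957, 1571981))) = Mul(-1, Mul(Add(Rational(-577, 278), -3115403), Add(698957, 1571981))) = Mul(-1, Mul(Rational(-866082611, 278), 2270938)) = Mul(-1, Rational(-983409956229559, 139)) = Rational(983409956229559, 139)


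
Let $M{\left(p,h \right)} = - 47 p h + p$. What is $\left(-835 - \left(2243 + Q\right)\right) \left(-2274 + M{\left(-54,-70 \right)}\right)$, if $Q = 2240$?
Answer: $957176184$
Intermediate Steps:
$M{\left(p,h \right)} = p - 47 h p$ ($M{\left(p,h \right)} = - 47 h p + p = p - 47 h p$)
$\left(-835 - \left(2243 + Q\right)\right) \left(-2274 + M{\left(-54,-70 \right)}\right) = \left(-835 - 4483\right) \left(-2274 - 54 \left(1 - -3290\right)\right) = \left(-835 - 4483\right) \left(-2274 - 54 \left(1 + 3290\right)\right) = \left(-835 - 4483\right) \left(-2274 - 177714\right) = - 5318 \left(-2274 - 177714\right) = \left(-5318\right) \left(-179988\right) = 957176184$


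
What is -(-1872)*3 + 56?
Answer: 5672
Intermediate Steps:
-(-1872)*3 + 56 = -117*(-48) + 56 = 5616 + 56 = 5672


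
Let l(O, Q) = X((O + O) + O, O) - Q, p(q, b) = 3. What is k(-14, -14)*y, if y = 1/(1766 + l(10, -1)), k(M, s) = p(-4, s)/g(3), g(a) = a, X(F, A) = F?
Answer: 1/1797 ≈ 0.00055648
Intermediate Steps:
l(O, Q) = -Q + 3*O (l(O, Q) = ((O + O) + O) - Q = (2*O + O) - Q = 3*O - Q = -Q + 3*O)
k(M, s) = 1 (k(M, s) = 3/3 = 3*(⅓) = 1)
y = 1/1797 (y = 1/(1766 + (-1*(-1) + 3*10)) = 1/(1766 + (1 + 30)) = 1/(1766 + 31) = 1/1797 ≈ 0.00055648)
k(-14, -14)*y = 1*(1/1797) = 1/1797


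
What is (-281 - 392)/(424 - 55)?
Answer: -673/369 ≈ -1.8238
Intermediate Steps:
(-281 - 392)/(424 - 55) = -673/369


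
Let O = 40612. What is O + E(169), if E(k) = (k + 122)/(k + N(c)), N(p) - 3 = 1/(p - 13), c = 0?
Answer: 30257201/745 ≈ 40614.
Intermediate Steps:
N(p) = 3 + 1/(-13 + p) (N(p) = 3 + 1/(p - 13) = 3 + 1/(-13 + p))
E(k) = (122 + k)/(38/13 + k) (E(k) = (k + 122)/(k + (-38 + 3*0)/(-13 + 0)) = (122 + k)/(k + (-38 + 0)/(-13)) = (122 + k)/(k - 1/13*(-38)) = (122 + k)/(k + 38/13) = (122 + k)/(38/13 + k))
O + E(169) = 40612 + 13*(122 + 169)/(38 + 13*169) = 40612 + 13*291/(38 + 2197) = 40612 + 13*291/2235 = 40612 + 13*(1/2235)*291 = 40612 + 1261/745 = 30257201/745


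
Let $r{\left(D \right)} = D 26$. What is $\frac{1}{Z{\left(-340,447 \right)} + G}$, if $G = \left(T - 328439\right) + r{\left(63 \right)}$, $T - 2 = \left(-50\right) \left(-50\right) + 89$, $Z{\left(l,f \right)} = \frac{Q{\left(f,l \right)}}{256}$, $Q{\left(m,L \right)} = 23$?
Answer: $- \frac{256}{82997737} \approx -3.0844 \cdot 10^{-6}$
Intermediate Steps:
$r{\left(D \right)} = 26 D$
$Z{\left(l,f \right)} = \frac{23}{256}$
$T = 2591$ ($T = 2 + \left(\left(-50\right) \left(-50\right) + 89\right) = 2 + \left(2500 + 89\right) = 2 + 2589 = 2591$)
$G = -324210$ ($G = \left(2591 - 328439\right) + 26 \cdot 63 = -325848 + 1638 = -324210$)
$\frac{1}{Z{\left(-340,447 \right)} + G} = \frac{1}{\frac{23}{256} - 324210} = \frac{1}{- \frac{82997737}{256}} = - \frac{256}{82997737}$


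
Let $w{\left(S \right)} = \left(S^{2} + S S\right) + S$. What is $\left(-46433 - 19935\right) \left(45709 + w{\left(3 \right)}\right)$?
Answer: $-3035008640$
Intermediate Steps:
$w{\left(S \right)} = S + 2 S^{2}$ ($w{\left(S \right)} = \left(S^{2} + S^{2}\right) + S = 2 S^{2} + S = S + 2 S^{2}$)
$\left(-46433 - 19935\right) \left(45709 + w{\left(3 \right)}\right) = \left(-46433 - 19935\right) \left(45709 + 3 \left(1 + 2 \cdot 3\right)\right) = - 66368 \left(45709 + 3 \left(1 + 6\right)\right) = - 66368 \left(45709 + 3 \cdot 7\right) = - 66368 \left(45709 + 21\right) = \left(-66368\right) 45730 = -3035008640$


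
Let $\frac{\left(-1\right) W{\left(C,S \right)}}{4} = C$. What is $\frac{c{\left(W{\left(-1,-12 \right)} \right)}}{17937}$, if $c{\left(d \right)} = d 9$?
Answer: $\frac{4}{1993} \approx 0.002007$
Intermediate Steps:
$W{\left(C,S \right)} = - 4 C$
$c{\left(d \right)} = 9 d$
$\frac{c{\left(W{\left(-1,-12 \right)} \right)}}{17937} = \frac{9 \left(\left(-4\right) \left(-1\right)\right)}{17937} = 9 \cdot 4 \cdot \frac{1}{17937} = 36 \cdot \frac{1}{17937} = \frac{4}{1993}$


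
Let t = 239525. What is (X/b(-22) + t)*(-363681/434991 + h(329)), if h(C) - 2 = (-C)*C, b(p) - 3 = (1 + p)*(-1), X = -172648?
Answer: -4601993494220/183 ≈ -2.5148e+10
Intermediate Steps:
b(p) = 2 - p (b(p) = 3 + (1 + p)*(-1) = 3 + (-1 - p) = 2 - p)
h(C) = 2 - C² (h(C) = 2 + (-C)*C = 2 - C²)
(X/b(-22) + t)*(-363681/434991 + h(329)) = (-172648/(2 - 1*(-22)) + 239525)*(-363681/434991 + (2 - 1*329²)) = (-172648/(2 + 22) + 239525)*(-363681*1/434991 + (2 - 1*108241)) = (-172648/24 + 239525)*(-51/61 + (2 - 108241)) = (-172648*1/24 + 239525)*(-51/61 - 108239) = (-21581/3 + 239525)*(-6602630/61) = (696994/3)*(-6602630/61) = -4601993494220/183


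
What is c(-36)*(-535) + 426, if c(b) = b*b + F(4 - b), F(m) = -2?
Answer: -691864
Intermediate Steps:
c(b) = -2 + b² (c(b) = b*b - 2 = b² - 2 = -2 + b²)
c(-36)*(-535) + 426 = (-2 + (-36)²)*(-535) + 426 = (-2 + 1296)*(-535) + 426 = 1294*(-535) + 426 = -692290 + 426 = -691864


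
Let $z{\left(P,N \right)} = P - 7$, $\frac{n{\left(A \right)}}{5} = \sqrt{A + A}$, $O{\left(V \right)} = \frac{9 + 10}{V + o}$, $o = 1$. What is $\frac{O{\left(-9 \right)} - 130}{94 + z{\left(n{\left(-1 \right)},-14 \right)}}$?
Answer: $- \frac{92133}{60952} + \frac{5295 i \sqrt{2}}{60952} \approx -1.5116 + 0.12286 i$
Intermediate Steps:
$O{\left(V \right)} = \frac{19}{1 + V}$ ($O{\left(V \right)} = \frac{9 + 10}{V + 1} = \frac{19}{1 + V}$)
$n{\left(A \right)} = 5 \sqrt{2} \sqrt{A}$ ($n{\left(A \right)} = 5 \sqrt{A + A} = 5 \sqrt{2 A} = 5 \sqrt{2} \sqrt{A}$)
$z{\left(P,N \right)} = -7 + P$
$\frac{O{\left(-9 \right)} - 130}{94 + z{\left(n{\left(-1 \right)},-14 \right)}} = \frac{\frac{19}{1 - 9} - 130}{94 - \left(7 - 5 \sqrt{2} \sqrt{-1}\right)} = \frac{\frac{19}{-8} - 130}{94 - \left(7 - 5 \sqrt{2} i\right)} = \frac{19 \left(- \frac{1}{8}\right) - 130}{94 - \left(7 - 5 i \sqrt{2}\right)} = \frac{- \frac{19}{8} - 130}{87 + 5 i \sqrt{2}} = - \frac{1059}{8 \left(87 + 5 i \sqrt{2}\right)}$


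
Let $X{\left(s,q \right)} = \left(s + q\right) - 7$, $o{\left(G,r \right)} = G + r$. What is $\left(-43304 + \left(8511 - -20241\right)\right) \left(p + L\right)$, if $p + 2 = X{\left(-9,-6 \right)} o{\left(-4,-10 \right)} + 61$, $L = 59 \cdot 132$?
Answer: $-118671560$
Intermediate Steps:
$X{\left(s,q \right)} = -7 + q + s$ ($X{\left(s,q \right)} = \left(q + s\right) - 7 = -7 + q + s$)
$L = 7788$
$p = 367$ ($p = -2 + \left(\left(-7 - 6 - 9\right) \left(-4 - 10\right) + 61\right) = -2 + \left(\left(-22\right) \left(-14\right) + 61\right) = -2 + \left(308 + 61\right) = -2 + 369 = 367$)
$\left(-43304 + \left(8511 - -20241\right)\right) \left(p + L\right) = \left(-43304 + \left(8511 - -20241\right)\right) \left(367 + 7788\right) = \left(-43304 + \left(8511 + 20241\right)\right) 8155 = \left(-43304 + 28752\right) 8155 = \left(-14552\right) 8155 = -118671560$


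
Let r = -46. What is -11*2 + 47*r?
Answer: -2184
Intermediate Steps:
-11*2 + 47*r = -11*2 + 47*(-46) = -22 - 2162 = -2184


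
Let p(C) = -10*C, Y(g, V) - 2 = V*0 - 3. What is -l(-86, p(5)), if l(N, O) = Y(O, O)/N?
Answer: -1/86 ≈ -0.011628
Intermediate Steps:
Y(g, V) = -1 (Y(g, V) = 2 + (V*0 - 3) = 2 + (0 - 3) = 2 - 3 = -1)
l(N, O) = -1/N
-l(-86, p(5)) = -(-1)/(-86) = -(-1)*(-1)/86 = -1*1/86 = -1/86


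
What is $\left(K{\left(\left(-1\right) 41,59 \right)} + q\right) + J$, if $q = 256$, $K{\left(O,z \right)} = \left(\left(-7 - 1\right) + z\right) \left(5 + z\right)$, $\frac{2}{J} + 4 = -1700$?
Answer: $\frac{2999039}{852} \approx 3520.0$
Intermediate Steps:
$J = - \frac{1}{852}$ ($J = \frac{2}{-4 - 1700} = \frac{2}{-1704} = 2 \left(- \frac{1}{1704}\right) = - \frac{1}{852} \approx -0.0011737$)
$K{\left(O,z \right)} = \left(-8 + z\right) \left(5 + z\right)$ ($K{\left(O,z \right)} = \left(\left(-7 - 1\right) + z\right) \left(5 + z\right) = \left(-8 + z\right) \left(5 + z\right)$)
$\left(K{\left(\left(-1\right) 41,59 \right)} + q\right) + J = \left(\left(-40 + 59^{2} - 177\right) + 256\right) - \frac{1}{852} = \left(\left(-40 + 3481 - 177\right) + 256\right) - \frac{1}{852} = \left(3264 + 256\right) - \frac{1}{852} = 3520 - \frac{1}{852} = \frac{2999039}{852}$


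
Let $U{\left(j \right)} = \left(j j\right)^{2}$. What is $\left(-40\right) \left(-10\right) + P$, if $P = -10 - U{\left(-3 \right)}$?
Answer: $309$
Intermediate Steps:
$U{\left(j \right)} = j^{4}$ ($U{\left(j \right)} = \left(j^{2}\right)^{2} = j^{4}$)
$P = -91$ ($P = -10 - \left(-3\right)^{4} = -10 - 81 = -91$)
$\left(-40\right) \left(-10\right) + P = \left(-40\right) \left(-10\right) - 91 = 400 - 91 = 309$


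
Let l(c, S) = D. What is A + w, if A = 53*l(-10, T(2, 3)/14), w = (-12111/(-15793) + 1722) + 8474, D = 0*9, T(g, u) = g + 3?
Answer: 161037539/15793 ≈ 10197.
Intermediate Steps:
T(g, u) = 3 + g
D = 0
l(c, S) = 0
w = 161037539/15793 (w = (-12111*(-1/15793) + 1722) + 8474 = (12111/15793 + 1722) + 8474 = 27207657/15793 + 8474 = 161037539/15793 ≈ 10197.)
A = 0 (A = 53*0 = 0)
A + w = 0 + 161037539/15793 = 161037539/15793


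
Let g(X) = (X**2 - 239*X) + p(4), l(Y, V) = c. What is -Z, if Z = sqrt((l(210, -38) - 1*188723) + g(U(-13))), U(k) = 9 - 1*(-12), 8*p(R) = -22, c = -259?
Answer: -I*sqrt(774251)/2 ≈ -439.96*I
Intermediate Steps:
l(Y, V) = -259
p(R) = -11/4 (p(R) = (1/8)*(-22) = -11/4)
U(k) = 21 (U(k) = 9 + 12 = 21)
g(X) = -11/4 + X**2 - 239*X (g(X) = (X**2 - 239*X) - 11/4 = -11/4 + X**2 - 239*X)
Z = I*sqrt(774251)/2 (Z = sqrt((-259 - 1*188723) + (-11/4 + 21**2 - 239*21)) = sqrt((-259 - 188723) + (-11/4 + 441 - 5019)) = sqrt(-188982 - 18323/4) = sqrt(-774251/4) = I*sqrt(774251)/2 ≈ 439.96*I)
-Z = -I*sqrt(774251)/2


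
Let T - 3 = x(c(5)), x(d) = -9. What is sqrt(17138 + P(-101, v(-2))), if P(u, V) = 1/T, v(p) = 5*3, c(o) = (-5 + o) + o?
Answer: 31*sqrt(642)/6 ≈ 130.91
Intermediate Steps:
c(o) = -5 + 2*o
v(p) = 15
T = -6 (T = 3 - 9 = -6)
P(u, V) = -1/6 (P(u, V) = 1/(-6) = -1/6)
sqrt(17138 + P(-101, v(-2))) = sqrt(17138 - 1/6) = sqrt(102827/6) = 31*sqrt(642)/6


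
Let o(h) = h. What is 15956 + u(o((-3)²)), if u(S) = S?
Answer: 15965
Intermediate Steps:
15956 + u(o((-3)²)) = 15956 + (-3)² = 15956 + 9 = 15965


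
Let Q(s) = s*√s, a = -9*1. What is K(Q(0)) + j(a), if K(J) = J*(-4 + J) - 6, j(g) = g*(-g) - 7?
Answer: -94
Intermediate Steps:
a = -9
Q(s) = s^(3/2)
j(g) = -7 - g² (j(g) = -g² - 7 = -7 - g²)
K(J) = -6 + J*(-4 + J)
K(Q(0)) + j(a) = (-6 + (0^(3/2))² - 4*0^(3/2)) + (-7 - 1*(-9)²) = (-6 + 0² - 4*0) + (-7 - 1*81) = (-6 + 0 + 0) + (-7 - 81) = -6 - 88 = -94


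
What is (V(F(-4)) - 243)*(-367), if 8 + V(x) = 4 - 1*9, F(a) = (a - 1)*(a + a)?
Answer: 93952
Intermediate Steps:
F(a) = 2*a*(-1 + a) (F(a) = (-1 + a)*(2*a) = 2*a*(-1 + a))
V(x) = -13 (V(x) = -8 + (4 - 1*9) = -8 + (4 - 9) = -8 - 5 = -13)
(V(F(-4)) - 243)*(-367) = (-13 - 243)*(-367) = -256*(-367) = 93952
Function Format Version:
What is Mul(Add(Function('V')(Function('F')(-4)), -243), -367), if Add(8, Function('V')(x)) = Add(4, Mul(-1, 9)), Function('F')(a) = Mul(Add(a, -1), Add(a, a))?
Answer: 93952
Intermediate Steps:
Function('F')(a) = Mul(2, a, Add(-1, a)) (Function('F')(a) = Mul(Add(-1, a), Mul(2, a)) = Mul(2, a, Add(-1, a)))
Function('V')(x) = -13 (Function('V')(x) = Add(-8, Add(4, Mul(-1, 9))) = Add(-8, Add(4, -9)) = Add(-8, -5) = -13)
Mul(Add(Function('V')(Function('F')(-4)), -243), -367) = Mul(Add(-13, -243), -367) = Mul(-256, -367) = 93952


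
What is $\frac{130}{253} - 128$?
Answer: $- \frac{32254}{253} \approx -127.49$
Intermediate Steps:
$\frac{130}{253} - 128 = - \frac{32254}{253}$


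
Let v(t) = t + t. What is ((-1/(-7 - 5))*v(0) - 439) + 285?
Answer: -154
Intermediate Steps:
v(t) = 2*t
((-1/(-7 - 5))*v(0) - 439) + 285 = ((-1/(-7 - 5))*(2*0) - 439) + 285 = ((-1/(-12))*0 - 439) + 285 = (-1/12*(-1)*0 - 439) + 285 = ((1/12)*0 - 439) + 285 = (0 - 439) + 285 = -439 + 285 = -154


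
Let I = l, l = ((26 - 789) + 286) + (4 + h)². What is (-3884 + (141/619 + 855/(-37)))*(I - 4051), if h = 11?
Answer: 385029341840/22903 ≈ 1.6811e+7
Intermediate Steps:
l = -252 (l = ((26 - 789) + 286) + (4 + 11)² = (-763 + 286) + 15² = -477 + 225 = -252)
I = -252
(-3884 + (141/619 + 855/(-37)))*(I - 4051) = (-3884 + (141/619 + 855/(-37)))*(-252 - 4051) = (-3884 + (141*(1/619) + 855*(-1/37)))*(-4303) = (-3884 + (141/619 - 855/37))*(-4303) = (-3884 - 524028/22903)*(-4303) = -89479280/22903*(-4303) = 385029341840/22903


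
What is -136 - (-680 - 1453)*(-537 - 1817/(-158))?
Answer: -2242055/2 ≈ -1.1210e+6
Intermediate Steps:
-136 - (-680 - 1453)*(-537 - 1817/(-158)) = -136 - (-2133)*(-537 - 1817*(-1/158)) = -136 - (-2133)*(-537 + 23/2) = -136 - (-2133)*(-1051)/2 = -136 - 1*2241783/2 = -136 - 2241783/2 = -2242055/2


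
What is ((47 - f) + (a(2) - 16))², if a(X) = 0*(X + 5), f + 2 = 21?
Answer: 144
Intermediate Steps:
f = 19 (f = -2 + 21 = 19)
a(X) = 0 (a(X) = 0*(5 + X) = 0)
((47 - f) + (a(2) - 16))² = ((47 - 1*19) + (0 - 16))² = ((47 - 19) - 16)² = (28 - 16)² = 12² = 144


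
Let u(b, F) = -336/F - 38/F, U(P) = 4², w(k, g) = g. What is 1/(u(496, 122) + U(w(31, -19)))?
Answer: 61/789 ≈ 0.077313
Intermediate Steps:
U(P) = 16
u(b, F) = -374/F
1/(u(496, 122) + U(w(31, -19))) = 1/(-374/122 + 16) = 1/(-374*1/122 + 16) = 1/(-187/61 + 16) = 1/(789/61) = 61/789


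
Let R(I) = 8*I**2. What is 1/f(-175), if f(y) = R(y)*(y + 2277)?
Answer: 1/514990000 ≈ 1.9418e-9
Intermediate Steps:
f(y) = 8*y**2*(2277 + y) (f(y) = (8*y**2)*(y + 2277) = (8*y**2)*(2277 + y) = 8*y**2*(2277 + y))
1/f(-175) = 1/(8*(-175)**2*(2277 - 175)) = 1/(8*30625*2102) = 1/514990000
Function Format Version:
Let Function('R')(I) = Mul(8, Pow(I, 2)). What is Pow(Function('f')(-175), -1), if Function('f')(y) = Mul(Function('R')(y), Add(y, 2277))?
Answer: Rational(1, 514990000) ≈ 1.9418e-9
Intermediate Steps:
Function('f')(y) = Mul(8, Pow(y, 2), Add(2277, y)) (Function('f')(y) = Mul(Mul(8, Pow(y, 2)), Add(y, 2277)) = Mul(Mul(8, Pow(y, 2)), Add(2277, y)) = Mul(8, Pow(y, 2), Add(2277, y)))
Pow(Function('f')(-175), -1) = Pow(Mul(8, Pow(-175, 2), Add(2277, -175)), -1) = Pow(Mul(8, 30625, 2102), -1) = Pow(514990000, -1) = Rational(1, 514990000)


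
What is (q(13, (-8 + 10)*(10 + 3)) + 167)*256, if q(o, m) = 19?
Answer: 47616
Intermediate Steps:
(q(13, (-8 + 10)*(10 + 3)) + 167)*256 = (19 + 167)*256 = 186*256 = 47616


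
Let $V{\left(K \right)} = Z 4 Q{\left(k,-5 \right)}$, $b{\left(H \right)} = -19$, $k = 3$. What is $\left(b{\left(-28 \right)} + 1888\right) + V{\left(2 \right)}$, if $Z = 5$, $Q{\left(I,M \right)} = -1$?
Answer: $1849$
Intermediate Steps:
$V{\left(K \right)} = -20$ ($V{\left(K \right)} = 5 \cdot 4 \left(-1\right) = 20 \left(-1\right) = -20$)
$\left(b{\left(-28 \right)} + 1888\right) + V{\left(2 \right)} = \left(-19 + 1888\right) - 20 = 1869 - 20 = 1849$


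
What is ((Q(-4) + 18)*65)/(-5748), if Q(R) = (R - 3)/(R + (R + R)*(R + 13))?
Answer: -89375/436848 ≈ -0.20459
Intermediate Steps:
Q(R) = (-3 + R)/(R + 2*R*(13 + R)) (Q(R) = (-3 + R)/(R + (2*R)*(13 + R)) = (-3 + R)/(R + 2*R*(13 + R)))
((Q(-4) + 18)*65)/(-5748) = (((-3 - 4)/((-4)*(27 + 2*(-4))) + 18)*65)/(-5748) = ((-¼*(-7)/(27 - 8) + 18)*65)*(-1/5748) = ((-¼*(-7)/19 + 18)*65)*(-1/5748) = ((-¼*1/19*(-7) + 18)*65)*(-1/5748) = ((7/76 + 18)*65)*(-1/5748) = ((1375/76)*65)*(-1/5748) = (89375/76)*(-1/5748) = -89375/436848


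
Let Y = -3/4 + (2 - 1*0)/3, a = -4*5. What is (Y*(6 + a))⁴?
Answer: 2401/1296 ≈ 1.8526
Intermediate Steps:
a = -20
Y = -1/12 (Y = -3*¼ + (2 + 0)*(⅓) = -¾ + 2*(⅓) = -¾ + ⅔ = -1/12 ≈ -0.083333)
(Y*(6 + a))⁴ = (-(6 - 20)/12)⁴ = (-1/12*(-14))⁴ = (7/6)⁴ = 2401/1296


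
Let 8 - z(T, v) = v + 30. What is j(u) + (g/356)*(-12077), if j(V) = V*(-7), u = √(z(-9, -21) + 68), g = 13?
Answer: -157001/356 - 7*√67 ≈ -498.31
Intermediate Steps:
z(T, v) = -22 - v (z(T, v) = 8 - (v + 30) = 8 - (30 + v) = 8 + (-30 - v) = -22 - v)
u = √67 (u = √((-22 - 1*(-21)) + 68) = √((-22 + 21) + 68) = √(-1 + 68) = √67 ≈ 8.1853)
j(V) = -7*V
j(u) + (g/356)*(-12077) = -7*√67 + (13/356)*(-12077) = -7*√67 - 157001/356 = -157001/356 - 7*√67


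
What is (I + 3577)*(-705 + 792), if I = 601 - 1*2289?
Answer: 164343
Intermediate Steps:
I = -1688 (I = 601 - 2289 = -1688)
(I + 3577)*(-705 + 792) = (-1688 + 3577)*(-705 + 792) = 1889*87 = 164343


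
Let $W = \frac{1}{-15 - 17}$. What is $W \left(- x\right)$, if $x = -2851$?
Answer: $- \frac{2851}{32} \approx -89.094$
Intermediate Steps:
$W = - \frac{1}{32}$ ($W = \frac{1}{-32} = - \frac{1}{32} \approx -0.03125$)
$W \left(- x\right) = - \frac{\left(-1\right) \left(-2851\right)}{32} = \left(- \frac{1}{32}\right) 2851 = - \frac{2851}{32}$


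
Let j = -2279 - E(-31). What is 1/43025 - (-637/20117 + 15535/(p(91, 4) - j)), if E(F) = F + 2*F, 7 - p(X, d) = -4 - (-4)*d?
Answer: -13386251146273/1887729490425 ≈ -7.0912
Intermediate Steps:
p(X, d) = 11 - 4*d (p(X, d) = 7 - (-4 - (-4)*d) = 7 - (-4 + 4*d) = 7 + (4 - 4*d) = 11 - 4*d)
E(F) = 3*F
j = -2186 (j = -2279 - 3*(-31) = -2279 - 1*(-93) = -2279 + 93 = -2186)
1/43025 - (-637/20117 + 15535/(p(91, 4) - j)) = 1/43025 - (-637/20117 + 15535/((11 - 4*4) - 1*(-2186))) = 1/43025 - (-637*1/20117 + 15535/((11 - 16) + 2186)) = 1/43025 - (-637/20117 + 15535/(-5 + 2186)) = 1/43025 - (-637/20117 + 15535/2181) = 1/43025 - 1*311128298/43875177 = 1/43025 - 311128298/43875177 = -13386251146273/1887729490425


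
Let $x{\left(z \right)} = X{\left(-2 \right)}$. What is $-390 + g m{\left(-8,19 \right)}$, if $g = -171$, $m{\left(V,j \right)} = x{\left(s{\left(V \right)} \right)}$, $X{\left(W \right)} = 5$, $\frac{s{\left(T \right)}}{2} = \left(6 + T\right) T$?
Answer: $-1245$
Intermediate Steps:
$s{\left(T \right)} = 2 T \left(6 + T\right)$ ($s{\left(T \right)} = 2 \left(6 + T\right) T = 2 T \left(6 + T\right)$)
$x{\left(z \right)} = 5$
$m{\left(V,j \right)} = 5$
$-390 + g m{\left(-8,19 \right)} = -390 - 855 = -1245$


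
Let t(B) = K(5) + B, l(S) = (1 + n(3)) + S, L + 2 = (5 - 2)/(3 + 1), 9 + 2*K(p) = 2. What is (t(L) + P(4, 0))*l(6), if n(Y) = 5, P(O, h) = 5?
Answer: 3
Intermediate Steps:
K(p) = -7/2 (K(p) = -9/2 + (1/2)*2 = -9/2 + 1 = -7/2)
L = -5/4 (L = -2 + (5 - 2)/(3 + 1) = -2 + 3/4 = -5/4 ≈ -1.2500)
l(S) = 6 + S (l(S) = (1 + 5) + S = 6 + S)
t(B) = -7/2 + B
(t(L) + P(4, 0))*l(6) = ((-7/2 - 5/4) + 5)*(6 + 6) = (-19/4 + 5)*12 = (1/4)*12 = 3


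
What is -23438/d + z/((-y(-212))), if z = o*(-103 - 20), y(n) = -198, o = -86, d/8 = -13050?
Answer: 30805109/574200 ≈ 53.649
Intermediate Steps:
d = -104400 (d = 8*(-13050) = -104400)
z = 10578 (z = -86*(-103 - 20) = -86*(-123) = 10578)
-23438/d + z/((-y(-212))) = -23438/(-104400) + 10578/((-1*(-198))) = -23438*(-1/104400) + 10578/198 = 11719/52200 + 10578*(1/198) = 11719/52200 + 1763/33 = 30805109/574200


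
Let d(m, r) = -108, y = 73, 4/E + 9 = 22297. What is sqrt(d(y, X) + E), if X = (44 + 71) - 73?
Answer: 5*I*sqrt(33530903)/2786 ≈ 10.392*I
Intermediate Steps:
E = 1/5572 (E = 4/(-9 + 22297) = 4/22288 = 4*(1/22288) = 1/5572 ≈ 0.00017947)
X = 42 (X = 115 - 73 = 42)
sqrt(d(y, X) + E) = sqrt(-108 + 1/5572) = sqrt(-601775/5572) = 5*I*sqrt(33530903)/2786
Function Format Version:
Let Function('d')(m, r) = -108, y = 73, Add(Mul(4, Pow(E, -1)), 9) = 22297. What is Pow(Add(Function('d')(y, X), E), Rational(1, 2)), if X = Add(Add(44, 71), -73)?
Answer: Mul(Rational(5, 2786), I, Pow(33530903, Rational(1, 2))) ≈ Mul(10.392, I)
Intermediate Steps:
E = Rational(1, 5572) (E = Mul(4, Pow(Add(-9, 22297), -1)) = Mul(4, Pow(22288, -1)) = Mul(4, Rational(1, 22288)) = Rational(1, 5572) ≈ 0.00017947)
X = 42 (X = Add(115, -73) = 42)
Pow(Add(Function('d')(y, X), E), Rational(1, 2)) = Pow(Add(-108, Rational(1, 5572)), Rational(1, 2)) = Pow(Rational(-601775, 5572), Rational(1, 2)) = Mul(Rational(5, 2786), I, Pow(33530903, Rational(1, 2)))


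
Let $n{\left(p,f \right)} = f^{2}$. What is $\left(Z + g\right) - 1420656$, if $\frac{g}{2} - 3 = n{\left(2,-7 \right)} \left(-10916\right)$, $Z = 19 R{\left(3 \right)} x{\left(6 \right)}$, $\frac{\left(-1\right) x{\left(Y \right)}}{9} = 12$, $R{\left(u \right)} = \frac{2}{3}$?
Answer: $-2491786$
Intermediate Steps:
$R{\left(u \right)} = \frac{2}{3}$ ($R{\left(u \right)} = 2 \cdot \frac{1}{3} = \frac{2}{3}$)
$x{\left(Y \right)} = -108$ ($x{\left(Y \right)} = \left(-9\right) 12 = -108$)
$Z = -1368$ ($Z = 19 \cdot \frac{2}{3} \left(-108\right) = \frac{38}{3} \left(-108\right) = -1368$)
$g = -1069762$ ($g = 6 + 2 \left(-7\right)^{2} \left(-10916\right) = 6 + 2 \cdot 49 \left(-10916\right) = 6 + 2 \left(-534884\right) = 6 - 1069768 = -1069762$)
$\left(Z + g\right) - 1420656 = \left(-1368 - 1069762\right) - 1420656 = -1071130 - 1420656 = -2491786$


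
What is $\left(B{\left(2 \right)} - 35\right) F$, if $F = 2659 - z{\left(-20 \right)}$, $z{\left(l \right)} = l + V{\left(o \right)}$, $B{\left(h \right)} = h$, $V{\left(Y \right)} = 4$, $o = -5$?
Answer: $-88275$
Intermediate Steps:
$z{\left(l \right)} = 4 + l$ ($z{\left(l \right)} = l + 4 = 4 + l$)
$F = 2675$ ($F = 2659 - \left(4 - 20\right) = 2659 - -16 = 2659 + 16 = 2675$)
$\left(B{\left(2 \right)} - 35\right) F = \left(2 - 35\right) 2675 = \left(-33\right) 2675 = -88275$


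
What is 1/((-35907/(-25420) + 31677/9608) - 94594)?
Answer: -61058840/5775512355011 ≈ -1.0572e-5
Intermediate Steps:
1/((-35907/(-25420) + 31677/9608) - 94594) = 1/((-35907*(-1/25420) + 31677*(1/9608)) - 94594) = 1/((35907/25420 + 31677/9608) - 94594) = 1/(287555949/61058840 - 94594) = 1/(-5775512355011/61058840) = -61058840/5775512355011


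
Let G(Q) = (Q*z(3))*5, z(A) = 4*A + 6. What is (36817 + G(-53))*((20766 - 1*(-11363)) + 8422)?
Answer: 1299537897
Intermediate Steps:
z(A) = 6 + 4*A
G(Q) = 90*Q (G(Q) = (Q*(6 + 4*3))*5 = (Q*(6 + 12))*5 = (Q*18)*5 = (18*Q)*5 = 90*Q)
(36817 + G(-53))*((20766 - 1*(-11363)) + 8422) = (36817 + 90*(-53))*((20766 - 1*(-11363)) + 8422) = (36817 - 4770)*((20766 + 11363) + 8422) = 32047*(32129 + 8422) = 32047*40551 = 1299537897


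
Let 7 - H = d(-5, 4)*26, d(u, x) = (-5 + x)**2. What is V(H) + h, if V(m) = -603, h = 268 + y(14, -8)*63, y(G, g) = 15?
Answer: 610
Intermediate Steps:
h = 1213 (h = 268 + 15*63 = 268 + 945 = 1213)
H = -19 (H = 7 - (-5 + 4)**2*26 = 7 - (-1)**2*26 = 7 - 26 = -19)
V(H) + h = -603 + 1213 = 610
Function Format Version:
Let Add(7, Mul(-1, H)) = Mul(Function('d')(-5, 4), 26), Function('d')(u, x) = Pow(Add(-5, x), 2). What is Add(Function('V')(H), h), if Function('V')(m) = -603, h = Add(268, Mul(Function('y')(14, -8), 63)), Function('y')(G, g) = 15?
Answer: 610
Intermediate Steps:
h = 1213 (h = Add(268, Mul(15, 63)) = Add(268, 945) = 1213)
H = -19 (H = Add(7, Mul(-1, Mul(Pow(Add(-5, 4), 2), 26))) = Add(7, Mul(-1, Mul(Pow(-1, 2), 26))) = Add(7, Mul(-1, Mul(1, 26))) = Add(7, Mul(-1, 26)) = Add(7, -26) = -19)
Add(Function('V')(H), h) = Add(-603, 1213) = 610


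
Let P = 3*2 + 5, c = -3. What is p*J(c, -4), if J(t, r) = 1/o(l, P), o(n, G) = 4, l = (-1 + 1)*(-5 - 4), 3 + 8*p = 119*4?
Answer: 473/32 ≈ 14.781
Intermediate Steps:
p = 473/8 (p = -3/8 + (119*4)/8 = -3/8 + (⅛)*476 = -3/8 + 119/2 = 473/8 ≈ 59.125)
P = 11 (P = 6 + 5 = 11)
l = 0 (l = 0*(-9) = 0)
J(t, r) = ¼ (J(t, r) = 1/4 = ¼)
p*J(c, -4) = (473/8)*(¼) = 473/32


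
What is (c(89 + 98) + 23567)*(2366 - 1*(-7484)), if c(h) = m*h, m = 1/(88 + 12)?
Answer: 464306739/2 ≈ 2.3215e+8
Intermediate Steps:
m = 1/100 ≈ 0.010000
c(h) = h/100
(c(89 + 98) + 23567)*(2366 - 1*(-7484)) = ((89 + 98)/100 + 23567)*(2366 - 1*(-7484)) = ((1/100)*187 + 23567)*(2366 + 7484) = (187/100 + 23567)*9850 = (2356887/100)*9850 = 464306739/2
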